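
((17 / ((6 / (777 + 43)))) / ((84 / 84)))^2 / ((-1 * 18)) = -24290450 / 81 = -299882.10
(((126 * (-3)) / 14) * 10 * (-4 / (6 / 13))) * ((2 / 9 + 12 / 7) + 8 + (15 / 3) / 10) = 170950 / 7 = 24421.43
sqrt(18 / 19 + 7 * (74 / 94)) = sqrt(5149931) / 893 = 2.54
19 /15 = 1.27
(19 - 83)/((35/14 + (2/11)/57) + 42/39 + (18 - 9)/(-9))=-1043328/42061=-24.81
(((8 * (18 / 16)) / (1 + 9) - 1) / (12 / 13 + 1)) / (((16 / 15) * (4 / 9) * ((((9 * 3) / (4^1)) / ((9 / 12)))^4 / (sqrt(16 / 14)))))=-13 * sqrt(14) / 2721600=-0.00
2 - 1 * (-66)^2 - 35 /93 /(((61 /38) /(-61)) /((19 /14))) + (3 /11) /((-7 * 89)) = -2762561080 /637329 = -4334.59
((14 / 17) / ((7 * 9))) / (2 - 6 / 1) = -1 / 306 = -0.00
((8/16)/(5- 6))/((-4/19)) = 19/8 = 2.38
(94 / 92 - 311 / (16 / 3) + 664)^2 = 49849046361 / 135424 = 368096.10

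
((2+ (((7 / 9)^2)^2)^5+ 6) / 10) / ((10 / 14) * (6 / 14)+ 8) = 4769714680998899078041 / 49481698418361700220070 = 0.10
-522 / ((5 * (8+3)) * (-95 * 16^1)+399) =18 / 2869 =0.01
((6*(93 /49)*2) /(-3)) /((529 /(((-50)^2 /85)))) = -186000 /440657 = -0.42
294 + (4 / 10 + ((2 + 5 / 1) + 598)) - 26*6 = 3717 / 5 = 743.40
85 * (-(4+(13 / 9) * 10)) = -14110 / 9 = -1567.78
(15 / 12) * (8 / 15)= 2 / 3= 0.67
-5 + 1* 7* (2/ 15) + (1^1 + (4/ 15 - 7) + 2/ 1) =-39/ 5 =-7.80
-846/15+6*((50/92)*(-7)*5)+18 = -17541/115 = -152.53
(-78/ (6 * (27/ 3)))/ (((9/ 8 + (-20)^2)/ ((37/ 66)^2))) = -35594/ 31451409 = -0.00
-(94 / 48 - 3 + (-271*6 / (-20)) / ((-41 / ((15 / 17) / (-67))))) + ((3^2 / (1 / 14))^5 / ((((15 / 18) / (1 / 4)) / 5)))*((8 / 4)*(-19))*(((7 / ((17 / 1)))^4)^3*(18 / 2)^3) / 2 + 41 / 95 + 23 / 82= -57199877731174557891080142050627 / 3649056291327949904760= -15675252219.90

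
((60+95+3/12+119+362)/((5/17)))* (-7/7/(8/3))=-25959/32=-811.22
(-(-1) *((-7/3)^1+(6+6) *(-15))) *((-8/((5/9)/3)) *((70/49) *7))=78768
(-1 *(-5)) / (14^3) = 5 / 2744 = 0.00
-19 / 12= -1.58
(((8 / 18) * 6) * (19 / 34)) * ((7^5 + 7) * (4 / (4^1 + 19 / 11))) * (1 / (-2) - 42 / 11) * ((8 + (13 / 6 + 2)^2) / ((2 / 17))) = -3958411930 / 243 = -16289761.03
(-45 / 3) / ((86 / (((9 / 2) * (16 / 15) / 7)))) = -36 / 301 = -0.12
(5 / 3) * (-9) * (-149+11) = 2070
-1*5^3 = -125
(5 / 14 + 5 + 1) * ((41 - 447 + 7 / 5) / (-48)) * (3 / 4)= 25721 / 640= 40.19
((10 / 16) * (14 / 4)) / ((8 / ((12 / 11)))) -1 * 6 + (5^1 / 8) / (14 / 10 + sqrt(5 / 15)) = -110877 / 21472 -125 * sqrt(3) / 976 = -5.39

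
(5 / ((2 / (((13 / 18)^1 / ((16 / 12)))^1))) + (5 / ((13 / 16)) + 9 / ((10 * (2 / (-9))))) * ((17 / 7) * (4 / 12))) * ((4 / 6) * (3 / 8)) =22257 / 29120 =0.76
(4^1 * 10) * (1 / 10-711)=-28436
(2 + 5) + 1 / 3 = 22 / 3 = 7.33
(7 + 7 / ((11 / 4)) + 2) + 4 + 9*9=1062 / 11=96.55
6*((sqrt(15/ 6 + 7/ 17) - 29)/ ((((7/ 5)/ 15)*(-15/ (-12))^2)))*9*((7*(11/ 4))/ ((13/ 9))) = -1860408/ 13 + 96228*sqrt(374)/ 221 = -134687.67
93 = 93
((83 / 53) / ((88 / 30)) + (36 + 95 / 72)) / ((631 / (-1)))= -1588931 / 26486856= -0.06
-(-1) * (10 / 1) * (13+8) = 210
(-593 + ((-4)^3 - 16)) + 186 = -487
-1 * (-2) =2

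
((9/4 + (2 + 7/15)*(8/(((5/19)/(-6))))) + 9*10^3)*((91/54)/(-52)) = -5986631/21600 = -277.16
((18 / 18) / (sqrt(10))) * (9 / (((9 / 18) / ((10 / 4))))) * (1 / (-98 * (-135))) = sqrt(10) / 2940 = 0.00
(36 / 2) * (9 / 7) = 162 / 7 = 23.14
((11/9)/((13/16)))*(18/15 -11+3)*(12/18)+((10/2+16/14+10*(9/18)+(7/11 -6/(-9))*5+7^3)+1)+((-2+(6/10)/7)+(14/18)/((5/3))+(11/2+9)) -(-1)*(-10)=19345441/54054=357.89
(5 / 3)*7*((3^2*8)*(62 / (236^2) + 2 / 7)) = 838695 / 3481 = 240.94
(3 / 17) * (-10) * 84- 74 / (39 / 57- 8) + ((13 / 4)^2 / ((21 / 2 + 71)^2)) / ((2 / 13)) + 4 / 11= -761029115091 / 5524864136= -137.75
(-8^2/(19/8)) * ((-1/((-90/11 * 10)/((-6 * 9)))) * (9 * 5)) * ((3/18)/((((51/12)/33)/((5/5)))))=1035.73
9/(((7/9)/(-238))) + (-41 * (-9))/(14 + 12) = -71235/26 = -2739.81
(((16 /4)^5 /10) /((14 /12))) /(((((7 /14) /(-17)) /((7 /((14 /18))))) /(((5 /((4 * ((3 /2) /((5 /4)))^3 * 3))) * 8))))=-1088000 /21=-51809.52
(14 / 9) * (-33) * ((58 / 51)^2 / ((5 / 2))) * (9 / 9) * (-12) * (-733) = -3037880384 / 13005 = -233593.26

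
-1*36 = -36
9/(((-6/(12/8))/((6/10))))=-1.35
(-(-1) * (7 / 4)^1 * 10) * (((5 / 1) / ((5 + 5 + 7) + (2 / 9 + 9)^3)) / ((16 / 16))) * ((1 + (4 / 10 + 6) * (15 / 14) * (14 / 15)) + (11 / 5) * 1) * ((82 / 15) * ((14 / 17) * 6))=28.31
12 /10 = 6 /5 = 1.20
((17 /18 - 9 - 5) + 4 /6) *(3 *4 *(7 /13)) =-3122 /39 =-80.05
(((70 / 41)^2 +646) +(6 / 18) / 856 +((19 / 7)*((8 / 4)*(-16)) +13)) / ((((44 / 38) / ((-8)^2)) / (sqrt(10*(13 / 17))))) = 1320645175732*sqrt(2210) / 706337709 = 87896.16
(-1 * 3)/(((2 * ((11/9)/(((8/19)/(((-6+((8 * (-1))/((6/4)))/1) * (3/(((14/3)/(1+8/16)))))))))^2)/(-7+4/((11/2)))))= 1298304/138861899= 0.01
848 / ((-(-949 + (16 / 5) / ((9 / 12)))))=0.90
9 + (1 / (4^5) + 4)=13313 / 1024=13.00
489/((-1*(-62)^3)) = 489/238328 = 0.00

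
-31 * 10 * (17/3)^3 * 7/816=-313565/648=-483.90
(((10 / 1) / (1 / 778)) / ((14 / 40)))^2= 24211360000 / 49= 494109387.76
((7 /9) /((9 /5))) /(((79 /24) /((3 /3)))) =0.13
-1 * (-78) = 78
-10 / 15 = -2 / 3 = -0.67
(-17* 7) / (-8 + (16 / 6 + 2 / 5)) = 1785 / 74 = 24.12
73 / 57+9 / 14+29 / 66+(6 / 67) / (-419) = 97039583 / 41070799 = 2.36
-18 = -18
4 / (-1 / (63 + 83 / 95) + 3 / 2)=24272 / 9007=2.69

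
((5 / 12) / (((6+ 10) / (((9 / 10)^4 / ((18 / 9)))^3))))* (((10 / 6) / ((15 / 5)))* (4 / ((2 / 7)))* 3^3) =1977006755367 / 10240000000000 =0.19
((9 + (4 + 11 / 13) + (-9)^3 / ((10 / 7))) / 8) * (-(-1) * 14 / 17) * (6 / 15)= -451773 / 22100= -20.44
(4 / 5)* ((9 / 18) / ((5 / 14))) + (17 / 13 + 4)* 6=10714 / 325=32.97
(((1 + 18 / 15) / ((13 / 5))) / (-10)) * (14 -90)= 418 / 65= 6.43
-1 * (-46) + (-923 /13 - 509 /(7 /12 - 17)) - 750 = -146567 /197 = -743.99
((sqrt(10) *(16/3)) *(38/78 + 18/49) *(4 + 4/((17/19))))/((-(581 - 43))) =-209024 *sqrt(10)/2913001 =-0.23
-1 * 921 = -921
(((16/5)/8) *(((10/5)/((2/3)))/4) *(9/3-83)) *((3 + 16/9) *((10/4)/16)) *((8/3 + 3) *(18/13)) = -3655/26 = -140.58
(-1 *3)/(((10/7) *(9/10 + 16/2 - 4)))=-3/7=-0.43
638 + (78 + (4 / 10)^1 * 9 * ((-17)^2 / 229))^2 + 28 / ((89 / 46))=871125336566 / 116681225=7465.86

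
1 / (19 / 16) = 16 / 19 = 0.84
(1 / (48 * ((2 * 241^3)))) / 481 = 1 / 646349529696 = 0.00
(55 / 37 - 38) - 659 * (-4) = 96181 / 37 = 2599.49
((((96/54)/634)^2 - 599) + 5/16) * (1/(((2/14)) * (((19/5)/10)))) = -13644629877725/1237220568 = -11028.45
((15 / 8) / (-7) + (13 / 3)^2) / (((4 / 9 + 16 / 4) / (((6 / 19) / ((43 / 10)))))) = 1473 / 4816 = 0.31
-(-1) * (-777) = -777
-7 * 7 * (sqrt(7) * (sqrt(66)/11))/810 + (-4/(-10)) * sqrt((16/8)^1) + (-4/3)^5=-1024/243-49 * sqrt(462)/8910 + 2 * sqrt(2)/5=-3.77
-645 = -645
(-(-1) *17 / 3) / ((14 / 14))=17 / 3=5.67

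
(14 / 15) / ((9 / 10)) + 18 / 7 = 682 / 189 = 3.61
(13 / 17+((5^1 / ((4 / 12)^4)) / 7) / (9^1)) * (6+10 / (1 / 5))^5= 67346628608 / 17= 3961566388.71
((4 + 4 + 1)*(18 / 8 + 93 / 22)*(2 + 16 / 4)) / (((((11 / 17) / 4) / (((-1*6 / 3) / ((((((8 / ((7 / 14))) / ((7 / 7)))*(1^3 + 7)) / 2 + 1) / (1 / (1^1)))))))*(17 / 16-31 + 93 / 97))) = 162419904 / 70745675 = 2.30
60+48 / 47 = 2868 / 47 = 61.02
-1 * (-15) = 15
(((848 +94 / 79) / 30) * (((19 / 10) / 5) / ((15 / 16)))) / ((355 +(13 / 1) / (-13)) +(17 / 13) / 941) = 364739128 / 11253599375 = 0.03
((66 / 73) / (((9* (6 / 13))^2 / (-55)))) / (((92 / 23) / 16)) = -11.53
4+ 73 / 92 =4.79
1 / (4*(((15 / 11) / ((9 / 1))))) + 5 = 133 / 20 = 6.65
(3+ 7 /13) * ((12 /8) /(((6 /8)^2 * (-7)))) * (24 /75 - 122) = 28704 /175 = 164.02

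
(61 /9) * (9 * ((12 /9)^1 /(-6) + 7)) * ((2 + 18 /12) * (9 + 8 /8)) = 130235 /9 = 14470.56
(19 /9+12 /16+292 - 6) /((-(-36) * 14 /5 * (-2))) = -51995 /36288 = -1.43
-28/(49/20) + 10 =-10/7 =-1.43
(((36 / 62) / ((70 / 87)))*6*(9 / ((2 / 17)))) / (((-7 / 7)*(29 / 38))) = -470934 / 1085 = -434.04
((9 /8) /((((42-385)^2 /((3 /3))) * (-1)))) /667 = -9 /627775064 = -0.00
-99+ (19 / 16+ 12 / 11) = -17023 / 176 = -96.72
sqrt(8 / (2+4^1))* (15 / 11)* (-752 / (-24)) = 940* sqrt(3) / 33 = 49.34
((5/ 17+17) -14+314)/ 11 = 5394/ 187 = 28.84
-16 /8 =-2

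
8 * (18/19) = 144/19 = 7.58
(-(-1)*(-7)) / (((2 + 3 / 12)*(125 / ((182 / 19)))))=-5096 / 21375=-0.24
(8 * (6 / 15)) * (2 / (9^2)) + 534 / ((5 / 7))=747.68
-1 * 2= -2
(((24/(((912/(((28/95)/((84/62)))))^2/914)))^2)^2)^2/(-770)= -1383938215451140817197352119533663674079286081/180932285412374947541814168752622577166970637790210615700000000000000000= -0.00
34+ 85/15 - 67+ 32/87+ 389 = 10499/29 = 362.03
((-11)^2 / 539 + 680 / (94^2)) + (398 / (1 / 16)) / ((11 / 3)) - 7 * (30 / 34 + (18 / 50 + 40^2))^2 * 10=-7719698004519636501 / 43012267375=-179476658.07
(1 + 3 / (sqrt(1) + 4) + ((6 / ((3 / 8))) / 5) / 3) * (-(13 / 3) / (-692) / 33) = 26 / 51381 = 0.00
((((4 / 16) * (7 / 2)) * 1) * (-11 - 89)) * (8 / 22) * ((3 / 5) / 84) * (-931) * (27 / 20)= 25137 / 88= 285.65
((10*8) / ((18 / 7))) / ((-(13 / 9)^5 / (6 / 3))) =-3674160 / 371293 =-9.90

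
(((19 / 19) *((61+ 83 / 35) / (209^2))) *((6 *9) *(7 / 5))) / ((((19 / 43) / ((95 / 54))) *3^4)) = 95374 / 17690805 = 0.01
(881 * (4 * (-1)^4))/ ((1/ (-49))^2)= 8461124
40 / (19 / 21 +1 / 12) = 3360 / 83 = 40.48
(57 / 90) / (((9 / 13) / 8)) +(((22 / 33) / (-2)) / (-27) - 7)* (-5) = 17114 / 405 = 42.26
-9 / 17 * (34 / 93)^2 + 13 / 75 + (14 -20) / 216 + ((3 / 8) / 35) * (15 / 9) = 1121899 / 12108600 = 0.09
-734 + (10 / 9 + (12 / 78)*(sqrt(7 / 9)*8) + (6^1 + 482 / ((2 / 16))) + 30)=16*sqrt(7) / 39 + 28432 / 9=3160.20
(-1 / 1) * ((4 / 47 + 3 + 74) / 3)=-3623 / 141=-25.70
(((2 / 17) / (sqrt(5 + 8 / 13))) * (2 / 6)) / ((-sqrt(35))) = -2 * sqrt(33215) / 130305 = -0.00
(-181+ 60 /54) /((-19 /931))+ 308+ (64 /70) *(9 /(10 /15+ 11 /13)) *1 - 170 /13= 2202209729 /241605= 9114.92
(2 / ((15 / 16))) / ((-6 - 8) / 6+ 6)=32 / 55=0.58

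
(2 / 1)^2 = 4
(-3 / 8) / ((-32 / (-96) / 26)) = -29.25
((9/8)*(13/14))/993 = 39/37072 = 0.00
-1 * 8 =-8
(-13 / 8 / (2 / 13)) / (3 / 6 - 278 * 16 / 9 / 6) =0.13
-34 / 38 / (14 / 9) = -153 / 266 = -0.58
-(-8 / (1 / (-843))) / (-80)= 843 / 10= 84.30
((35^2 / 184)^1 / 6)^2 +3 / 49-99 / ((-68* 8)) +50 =52260631529 / 1015273728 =51.47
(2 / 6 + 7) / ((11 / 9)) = 6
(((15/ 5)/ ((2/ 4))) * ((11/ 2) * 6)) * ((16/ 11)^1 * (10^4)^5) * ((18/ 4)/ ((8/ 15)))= 243000000000000000000000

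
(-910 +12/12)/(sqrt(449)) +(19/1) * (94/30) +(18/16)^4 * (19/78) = 95724223/1597440 - 909 * sqrt(449)/449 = 17.03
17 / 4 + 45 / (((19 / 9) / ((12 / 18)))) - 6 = 947 / 76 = 12.46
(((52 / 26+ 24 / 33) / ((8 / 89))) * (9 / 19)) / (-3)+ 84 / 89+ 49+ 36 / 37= 46.13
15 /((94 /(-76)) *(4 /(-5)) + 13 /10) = 190 /29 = 6.55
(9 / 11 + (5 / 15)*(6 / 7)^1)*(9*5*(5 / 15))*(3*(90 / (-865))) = -5.17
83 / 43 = 1.93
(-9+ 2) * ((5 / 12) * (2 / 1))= -35 / 6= -5.83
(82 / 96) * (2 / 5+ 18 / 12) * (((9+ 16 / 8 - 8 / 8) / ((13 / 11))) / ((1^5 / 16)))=8569 / 39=219.72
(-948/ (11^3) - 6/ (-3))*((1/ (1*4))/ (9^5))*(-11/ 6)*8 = -0.00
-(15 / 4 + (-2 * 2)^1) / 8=1 / 32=0.03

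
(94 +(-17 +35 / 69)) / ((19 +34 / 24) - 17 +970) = 21392 / 268663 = 0.08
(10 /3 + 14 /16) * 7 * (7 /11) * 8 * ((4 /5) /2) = 9898 /165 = 59.99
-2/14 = -1/7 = -0.14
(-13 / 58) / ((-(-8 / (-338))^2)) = 371293 / 928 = 400.10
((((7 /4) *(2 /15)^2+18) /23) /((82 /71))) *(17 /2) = 4896799 /848700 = 5.77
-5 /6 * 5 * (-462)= 1925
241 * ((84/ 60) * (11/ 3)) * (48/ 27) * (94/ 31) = 27909728/ 4185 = 6668.99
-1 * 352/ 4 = -88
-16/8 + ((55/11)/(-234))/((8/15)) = -2.04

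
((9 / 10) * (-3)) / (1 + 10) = -27 / 110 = -0.25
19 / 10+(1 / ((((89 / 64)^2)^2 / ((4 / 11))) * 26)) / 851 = 1.90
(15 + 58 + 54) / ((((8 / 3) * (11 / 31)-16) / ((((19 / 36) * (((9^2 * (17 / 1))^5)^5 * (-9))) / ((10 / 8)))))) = 667403956465500888312533601289988483176287142747040011408178790366084426755197496313 / 7000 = 95343422352214412616076230000000000000000000000000000000000000000000000000000000.00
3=3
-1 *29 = -29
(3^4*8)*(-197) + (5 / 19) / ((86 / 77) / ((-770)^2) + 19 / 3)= -1051939108981506 / 8240423101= -127655.96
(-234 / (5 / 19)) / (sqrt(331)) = -4446* sqrt(331) / 1655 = -48.87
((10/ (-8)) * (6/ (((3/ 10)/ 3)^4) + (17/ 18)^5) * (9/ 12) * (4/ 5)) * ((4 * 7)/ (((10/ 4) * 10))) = -793628498999/ 15746400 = -50400.63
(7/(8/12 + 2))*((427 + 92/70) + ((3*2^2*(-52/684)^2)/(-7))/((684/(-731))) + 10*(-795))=-109695724547/5555790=-19744.40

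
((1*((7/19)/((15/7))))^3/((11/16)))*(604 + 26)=26353376/5658675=4.66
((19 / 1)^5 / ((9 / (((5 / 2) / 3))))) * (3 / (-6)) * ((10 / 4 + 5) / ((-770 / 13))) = 160946435 / 11088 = 14515.37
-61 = -61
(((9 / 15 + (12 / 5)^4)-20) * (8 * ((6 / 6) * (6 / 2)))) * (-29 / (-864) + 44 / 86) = 34883161 / 193500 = 180.27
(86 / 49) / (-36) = -43 / 882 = -0.05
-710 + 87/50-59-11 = -38913/50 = -778.26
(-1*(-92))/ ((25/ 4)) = 368/ 25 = 14.72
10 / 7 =1.43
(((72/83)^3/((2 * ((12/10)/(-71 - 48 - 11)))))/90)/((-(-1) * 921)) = -74880/175538609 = -0.00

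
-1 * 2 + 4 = 2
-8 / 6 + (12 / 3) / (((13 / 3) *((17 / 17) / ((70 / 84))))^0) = 8 / 3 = 2.67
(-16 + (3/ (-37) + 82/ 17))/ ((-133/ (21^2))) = 446103/ 11951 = 37.33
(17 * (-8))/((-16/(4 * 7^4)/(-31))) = -2530654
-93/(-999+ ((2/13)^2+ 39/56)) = 880152/9447721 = 0.09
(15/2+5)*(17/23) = 425/46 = 9.24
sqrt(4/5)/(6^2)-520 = -520 + sqrt(5)/90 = -519.98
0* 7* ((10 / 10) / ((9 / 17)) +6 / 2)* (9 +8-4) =0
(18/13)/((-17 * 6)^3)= -1/766428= -0.00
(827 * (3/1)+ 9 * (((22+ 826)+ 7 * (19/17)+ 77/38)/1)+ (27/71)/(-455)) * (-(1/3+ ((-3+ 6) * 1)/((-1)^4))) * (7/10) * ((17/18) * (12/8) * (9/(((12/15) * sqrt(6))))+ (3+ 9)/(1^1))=-425796986766/1490645-70966164461 * sqrt(6)/1122368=-440524.83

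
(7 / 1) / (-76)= -7 / 76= -0.09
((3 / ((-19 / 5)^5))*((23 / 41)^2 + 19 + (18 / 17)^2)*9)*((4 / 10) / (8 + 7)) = -0.02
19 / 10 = 1.90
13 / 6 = 2.17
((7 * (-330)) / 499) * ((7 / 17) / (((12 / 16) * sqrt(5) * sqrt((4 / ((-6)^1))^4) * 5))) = -9702 * sqrt(5) / 42415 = -0.51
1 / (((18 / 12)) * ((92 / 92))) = 2 / 3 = 0.67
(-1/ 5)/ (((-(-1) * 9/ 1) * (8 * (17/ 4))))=-1/ 1530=-0.00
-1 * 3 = -3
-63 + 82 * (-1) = -145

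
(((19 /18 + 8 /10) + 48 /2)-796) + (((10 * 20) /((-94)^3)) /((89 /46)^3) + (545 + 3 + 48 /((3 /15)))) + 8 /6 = 126402358927049 /6587279683830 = 19.19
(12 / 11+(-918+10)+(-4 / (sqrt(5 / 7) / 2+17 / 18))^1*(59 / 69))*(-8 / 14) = 746200816 / 1432739 - 25488*sqrt(35) / 130249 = 519.66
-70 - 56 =-126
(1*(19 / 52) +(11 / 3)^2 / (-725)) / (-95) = -0.00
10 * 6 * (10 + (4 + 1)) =900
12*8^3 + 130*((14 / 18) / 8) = 221639 / 36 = 6156.64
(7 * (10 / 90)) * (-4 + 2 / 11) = -98 / 33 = -2.97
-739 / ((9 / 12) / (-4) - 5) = 11824 / 83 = 142.46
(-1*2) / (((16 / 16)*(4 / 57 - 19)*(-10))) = -57 / 5395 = -0.01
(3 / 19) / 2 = 3 / 38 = 0.08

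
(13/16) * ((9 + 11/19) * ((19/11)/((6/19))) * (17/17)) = 22477/528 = 42.57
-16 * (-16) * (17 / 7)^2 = 73984 / 49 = 1509.88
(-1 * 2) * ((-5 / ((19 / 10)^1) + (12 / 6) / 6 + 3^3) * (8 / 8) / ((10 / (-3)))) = 1408 / 95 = 14.82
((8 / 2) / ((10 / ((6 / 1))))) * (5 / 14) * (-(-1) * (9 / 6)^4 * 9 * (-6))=-6561 / 28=-234.32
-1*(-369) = 369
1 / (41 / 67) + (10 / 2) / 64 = 4493 / 2624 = 1.71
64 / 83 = 0.77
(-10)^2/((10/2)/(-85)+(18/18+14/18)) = 58.17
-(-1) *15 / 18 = 5 / 6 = 0.83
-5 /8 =-0.62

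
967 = 967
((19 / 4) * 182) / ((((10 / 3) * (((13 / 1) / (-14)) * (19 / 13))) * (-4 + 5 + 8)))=-637 / 30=-21.23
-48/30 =-8/5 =-1.60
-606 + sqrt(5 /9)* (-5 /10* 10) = -606 - 5* sqrt(5) /3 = -609.73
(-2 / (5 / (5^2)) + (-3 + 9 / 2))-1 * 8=-16.50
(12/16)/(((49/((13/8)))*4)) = 39/6272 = 0.01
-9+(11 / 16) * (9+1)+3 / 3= -9 / 8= -1.12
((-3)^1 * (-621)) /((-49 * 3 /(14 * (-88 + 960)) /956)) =-1035370944 /7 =-147910134.86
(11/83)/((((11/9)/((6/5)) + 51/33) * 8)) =3267/505636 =0.01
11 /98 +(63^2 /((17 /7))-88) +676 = 3702529 /1666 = 2222.41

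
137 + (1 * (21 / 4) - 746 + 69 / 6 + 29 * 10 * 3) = 1111 / 4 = 277.75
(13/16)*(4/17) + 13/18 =559/612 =0.91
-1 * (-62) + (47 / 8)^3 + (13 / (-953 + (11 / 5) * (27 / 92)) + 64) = 73741640045 / 224298496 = 328.77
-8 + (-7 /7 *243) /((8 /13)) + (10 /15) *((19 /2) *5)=-8909 /24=-371.21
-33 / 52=-0.63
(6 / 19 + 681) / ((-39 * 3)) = -4315 / 741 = -5.82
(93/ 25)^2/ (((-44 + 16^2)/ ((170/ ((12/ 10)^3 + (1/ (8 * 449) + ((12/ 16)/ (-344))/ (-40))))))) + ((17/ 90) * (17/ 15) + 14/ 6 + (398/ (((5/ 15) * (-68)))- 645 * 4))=-98886095947614788/ 38200743443925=-2588.59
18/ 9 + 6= 8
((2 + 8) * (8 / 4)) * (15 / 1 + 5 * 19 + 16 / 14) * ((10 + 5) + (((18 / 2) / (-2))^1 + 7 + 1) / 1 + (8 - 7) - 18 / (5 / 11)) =-312756 / 7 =-44679.43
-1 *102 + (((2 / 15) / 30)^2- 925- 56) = -54826874 / 50625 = -1083.00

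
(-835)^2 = 697225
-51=-51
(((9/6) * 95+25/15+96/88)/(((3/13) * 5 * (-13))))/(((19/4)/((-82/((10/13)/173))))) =1768015366/47025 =37597.35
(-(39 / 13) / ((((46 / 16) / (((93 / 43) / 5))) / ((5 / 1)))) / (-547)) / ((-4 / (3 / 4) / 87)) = -72819 / 1081966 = -0.07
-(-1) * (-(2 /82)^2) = -1 /1681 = -0.00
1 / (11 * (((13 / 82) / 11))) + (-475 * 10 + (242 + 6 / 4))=-4500.19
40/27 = 1.48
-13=-13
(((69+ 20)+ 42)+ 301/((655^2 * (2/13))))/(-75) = -112408463/64353750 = -1.75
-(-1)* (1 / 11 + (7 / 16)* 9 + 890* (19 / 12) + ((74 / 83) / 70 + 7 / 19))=41195795629 / 29142960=1413.58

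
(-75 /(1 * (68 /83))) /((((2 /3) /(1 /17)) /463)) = -8646525 /2312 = -3739.85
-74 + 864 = 790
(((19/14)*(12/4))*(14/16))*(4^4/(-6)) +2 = -150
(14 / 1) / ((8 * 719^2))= 7 / 2067844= 0.00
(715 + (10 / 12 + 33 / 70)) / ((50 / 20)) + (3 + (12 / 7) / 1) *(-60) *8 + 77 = -997151 / 525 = -1899.34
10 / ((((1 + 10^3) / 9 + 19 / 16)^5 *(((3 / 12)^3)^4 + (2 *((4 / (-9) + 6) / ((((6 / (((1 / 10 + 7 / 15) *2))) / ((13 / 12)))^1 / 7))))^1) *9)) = 280476268308914503680 / 72107768125531668146078477454961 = 0.00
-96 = -96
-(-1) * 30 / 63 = 10 / 21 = 0.48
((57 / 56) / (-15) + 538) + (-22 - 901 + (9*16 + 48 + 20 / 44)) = -192.61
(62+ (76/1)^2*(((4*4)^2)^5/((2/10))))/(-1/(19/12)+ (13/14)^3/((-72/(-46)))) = -59598760030526600356032/225319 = -264508363833172525.87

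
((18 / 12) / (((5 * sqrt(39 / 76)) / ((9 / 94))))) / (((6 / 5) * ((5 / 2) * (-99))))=-sqrt(741) / 201630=-0.00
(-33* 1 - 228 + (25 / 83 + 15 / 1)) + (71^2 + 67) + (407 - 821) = 369209 / 83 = 4448.30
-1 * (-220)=220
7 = 7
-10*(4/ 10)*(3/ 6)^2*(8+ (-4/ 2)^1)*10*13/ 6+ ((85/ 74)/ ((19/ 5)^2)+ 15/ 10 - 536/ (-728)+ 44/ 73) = -11276007101/ 88730551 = -127.08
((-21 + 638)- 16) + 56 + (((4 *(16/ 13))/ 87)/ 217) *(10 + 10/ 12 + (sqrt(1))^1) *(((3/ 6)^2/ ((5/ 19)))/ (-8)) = 2418681736/ 3681405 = 657.00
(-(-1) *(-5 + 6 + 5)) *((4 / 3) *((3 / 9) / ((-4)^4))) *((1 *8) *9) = 3 / 4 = 0.75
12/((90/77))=154/15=10.27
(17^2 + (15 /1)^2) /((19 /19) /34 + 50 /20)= 203.21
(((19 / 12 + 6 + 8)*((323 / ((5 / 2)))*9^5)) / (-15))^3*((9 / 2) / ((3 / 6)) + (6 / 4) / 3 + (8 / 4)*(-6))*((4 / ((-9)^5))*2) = -1053974133672455885769 / 6250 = -168635861387592941.72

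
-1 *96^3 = -884736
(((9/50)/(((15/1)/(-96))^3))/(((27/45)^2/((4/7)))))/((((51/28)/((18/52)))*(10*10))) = -98304/690625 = -0.14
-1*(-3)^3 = 27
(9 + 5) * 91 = 1274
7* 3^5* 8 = 13608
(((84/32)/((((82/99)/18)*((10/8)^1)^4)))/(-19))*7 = -4191264/486875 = -8.61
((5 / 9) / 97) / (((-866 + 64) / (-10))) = 25 / 350073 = 0.00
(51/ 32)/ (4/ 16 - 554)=-51/ 17720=-0.00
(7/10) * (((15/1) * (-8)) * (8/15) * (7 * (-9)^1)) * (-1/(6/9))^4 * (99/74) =3536379/185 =19115.56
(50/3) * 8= 400/3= 133.33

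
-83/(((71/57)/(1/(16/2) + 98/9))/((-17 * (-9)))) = -63778611/568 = -112286.29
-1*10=-10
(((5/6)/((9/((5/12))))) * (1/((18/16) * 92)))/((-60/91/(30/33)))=-2275/4426488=-0.00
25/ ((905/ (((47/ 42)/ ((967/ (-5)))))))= -1175/ 7351134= -0.00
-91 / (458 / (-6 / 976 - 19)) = 844025 / 223504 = 3.78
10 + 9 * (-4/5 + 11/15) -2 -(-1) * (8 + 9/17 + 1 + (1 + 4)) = 1864/85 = 21.93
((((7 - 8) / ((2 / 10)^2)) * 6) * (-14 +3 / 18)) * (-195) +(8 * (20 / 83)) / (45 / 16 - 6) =-1712780185 / 4233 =-404625.60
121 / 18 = 6.72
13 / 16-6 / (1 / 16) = -1523 / 16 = -95.19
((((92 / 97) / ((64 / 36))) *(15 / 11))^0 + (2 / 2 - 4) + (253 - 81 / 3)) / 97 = 224 / 97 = 2.31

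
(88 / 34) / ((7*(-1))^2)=44 / 833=0.05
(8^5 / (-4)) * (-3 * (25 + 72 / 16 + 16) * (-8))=-8945664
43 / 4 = 10.75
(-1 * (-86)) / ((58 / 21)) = 903 / 29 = 31.14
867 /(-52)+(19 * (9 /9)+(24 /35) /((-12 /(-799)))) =87331 /1820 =47.98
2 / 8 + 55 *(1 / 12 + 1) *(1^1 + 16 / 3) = 6797 / 18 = 377.61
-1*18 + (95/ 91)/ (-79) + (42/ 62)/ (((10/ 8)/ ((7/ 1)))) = -15844903/ 1114295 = -14.22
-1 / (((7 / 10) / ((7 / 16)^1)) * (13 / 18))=-45 / 52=-0.87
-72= -72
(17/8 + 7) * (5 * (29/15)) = 2117/24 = 88.21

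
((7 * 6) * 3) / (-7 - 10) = -126 / 17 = -7.41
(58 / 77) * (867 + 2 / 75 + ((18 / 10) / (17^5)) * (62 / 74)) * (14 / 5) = 396276245054048 / 216705674625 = 1828.64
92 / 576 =23 / 144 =0.16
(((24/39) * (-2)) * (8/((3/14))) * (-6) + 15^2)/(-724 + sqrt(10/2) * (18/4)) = -18850064/27251887 - 117162 * sqrt(5)/27251887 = -0.70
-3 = -3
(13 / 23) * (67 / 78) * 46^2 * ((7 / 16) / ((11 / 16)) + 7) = 86296 / 11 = 7845.09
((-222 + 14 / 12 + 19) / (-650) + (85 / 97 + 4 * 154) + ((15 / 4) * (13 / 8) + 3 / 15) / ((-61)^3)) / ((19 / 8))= 423967380596011 / 1631471333700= 259.87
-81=-81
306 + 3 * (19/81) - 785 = -12914/27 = -478.30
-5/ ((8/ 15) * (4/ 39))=-2925/ 32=-91.41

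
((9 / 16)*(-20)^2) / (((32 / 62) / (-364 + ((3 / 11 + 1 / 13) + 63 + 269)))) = -13797.57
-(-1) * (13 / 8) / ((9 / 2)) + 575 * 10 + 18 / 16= 414107 / 72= 5751.49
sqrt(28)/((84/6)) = sqrt(7)/7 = 0.38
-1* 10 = -10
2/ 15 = 0.13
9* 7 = 63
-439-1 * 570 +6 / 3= -1007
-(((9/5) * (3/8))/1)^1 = -27/40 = -0.68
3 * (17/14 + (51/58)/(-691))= 510459/140273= 3.64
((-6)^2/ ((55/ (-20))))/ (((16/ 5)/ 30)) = -1350/ 11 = -122.73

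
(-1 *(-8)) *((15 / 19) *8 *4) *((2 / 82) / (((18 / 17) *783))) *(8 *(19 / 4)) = 21760 / 96309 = 0.23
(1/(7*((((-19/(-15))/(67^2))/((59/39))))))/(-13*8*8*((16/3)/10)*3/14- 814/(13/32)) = -6621275/18143936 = -0.36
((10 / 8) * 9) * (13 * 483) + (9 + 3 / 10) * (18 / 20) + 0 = 1766178 / 25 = 70647.12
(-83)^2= 6889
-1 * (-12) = 12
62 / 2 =31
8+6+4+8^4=4114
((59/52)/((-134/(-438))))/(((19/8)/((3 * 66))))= 5116716/16549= 309.19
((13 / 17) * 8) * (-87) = -9048 / 17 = -532.24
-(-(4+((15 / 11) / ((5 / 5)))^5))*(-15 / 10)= -4210737 / 322102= -13.07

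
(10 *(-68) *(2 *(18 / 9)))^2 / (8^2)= 115600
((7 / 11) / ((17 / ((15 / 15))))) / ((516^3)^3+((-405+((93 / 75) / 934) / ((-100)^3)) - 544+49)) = 23350000000 / 1617624686584076369312764357457142029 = 0.00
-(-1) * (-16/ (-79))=16/ 79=0.20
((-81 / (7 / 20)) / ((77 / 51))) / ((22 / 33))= -123930 / 539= -229.93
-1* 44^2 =-1936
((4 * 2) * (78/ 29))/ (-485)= -624/ 14065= -0.04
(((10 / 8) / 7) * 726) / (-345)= -121 / 322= -0.38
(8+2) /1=10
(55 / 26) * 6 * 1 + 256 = 3493 / 13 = 268.69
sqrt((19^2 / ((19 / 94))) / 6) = sqrt(2679) / 3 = 17.25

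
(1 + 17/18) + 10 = 215/18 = 11.94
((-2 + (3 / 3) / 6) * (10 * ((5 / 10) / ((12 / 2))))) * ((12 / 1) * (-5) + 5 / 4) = 12925 / 144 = 89.76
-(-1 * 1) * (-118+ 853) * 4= 2940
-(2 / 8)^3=-1 / 64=-0.02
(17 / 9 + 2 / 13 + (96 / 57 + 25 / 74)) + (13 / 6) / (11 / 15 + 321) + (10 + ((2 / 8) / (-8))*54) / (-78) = 69755539 / 17593056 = 3.96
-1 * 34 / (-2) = 17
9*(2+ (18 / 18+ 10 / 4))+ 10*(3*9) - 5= 314.50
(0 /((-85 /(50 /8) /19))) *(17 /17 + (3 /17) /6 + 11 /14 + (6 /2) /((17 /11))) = 0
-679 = -679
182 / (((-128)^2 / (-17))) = -0.19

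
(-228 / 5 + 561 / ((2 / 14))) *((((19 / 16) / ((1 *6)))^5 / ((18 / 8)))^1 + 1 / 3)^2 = 242116078471825254288109 / 560952536617829007360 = 431.62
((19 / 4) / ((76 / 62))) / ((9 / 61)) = 1891 / 72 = 26.26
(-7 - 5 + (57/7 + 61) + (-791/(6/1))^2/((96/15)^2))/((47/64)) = 655.61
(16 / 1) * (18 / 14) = 20.57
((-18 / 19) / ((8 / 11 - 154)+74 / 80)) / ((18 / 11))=4840 / 1273627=0.00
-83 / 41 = -2.02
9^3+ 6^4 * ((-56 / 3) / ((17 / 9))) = -205335 / 17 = -12078.53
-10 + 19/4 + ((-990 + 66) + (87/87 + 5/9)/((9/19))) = -300013/324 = -925.97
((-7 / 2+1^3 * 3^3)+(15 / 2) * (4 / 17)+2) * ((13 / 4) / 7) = 12051 / 952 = 12.66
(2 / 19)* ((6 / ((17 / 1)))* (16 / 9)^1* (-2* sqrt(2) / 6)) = -64* sqrt(2) / 2907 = -0.03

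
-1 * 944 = -944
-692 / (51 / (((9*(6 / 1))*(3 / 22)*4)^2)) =-24214464 / 2057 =-11771.74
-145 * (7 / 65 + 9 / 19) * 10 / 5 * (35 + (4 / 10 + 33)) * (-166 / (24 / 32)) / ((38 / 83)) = 6885252384 / 1235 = 5575103.14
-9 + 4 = -5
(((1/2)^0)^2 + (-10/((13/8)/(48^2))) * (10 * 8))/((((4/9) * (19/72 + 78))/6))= -14332710564/73255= -195655.05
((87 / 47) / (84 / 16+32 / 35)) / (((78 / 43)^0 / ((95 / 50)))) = 23142 / 40561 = 0.57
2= 2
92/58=46/29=1.59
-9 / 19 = -0.47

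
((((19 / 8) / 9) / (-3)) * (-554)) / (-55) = -5263 / 5940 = -0.89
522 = 522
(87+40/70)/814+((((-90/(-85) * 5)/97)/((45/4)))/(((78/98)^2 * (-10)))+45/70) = 26784537214/35728297605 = 0.75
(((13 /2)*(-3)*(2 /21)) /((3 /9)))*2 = -78 /7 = -11.14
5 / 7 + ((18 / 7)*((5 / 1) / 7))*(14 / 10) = 3.29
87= 87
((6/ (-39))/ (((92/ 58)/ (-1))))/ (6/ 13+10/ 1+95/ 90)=522/ 61985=0.01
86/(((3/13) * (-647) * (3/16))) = -17888/5823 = -3.07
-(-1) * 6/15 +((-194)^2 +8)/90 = 1256/3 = 418.67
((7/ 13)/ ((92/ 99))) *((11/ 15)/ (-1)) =-2541/ 5980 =-0.42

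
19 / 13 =1.46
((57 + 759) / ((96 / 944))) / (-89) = -8024 / 89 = -90.16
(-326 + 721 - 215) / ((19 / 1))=180 / 19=9.47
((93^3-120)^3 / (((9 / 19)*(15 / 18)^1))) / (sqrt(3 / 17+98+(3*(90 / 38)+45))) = 6588923882739907338*sqrt(15678743) / 242705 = 107495773179631616.27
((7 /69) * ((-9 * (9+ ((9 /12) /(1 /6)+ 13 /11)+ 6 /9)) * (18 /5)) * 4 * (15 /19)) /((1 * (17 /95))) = -3829140 /4301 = -890.29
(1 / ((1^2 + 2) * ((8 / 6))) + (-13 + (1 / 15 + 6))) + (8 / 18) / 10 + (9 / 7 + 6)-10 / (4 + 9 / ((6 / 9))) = 19 / 252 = 0.08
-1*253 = -253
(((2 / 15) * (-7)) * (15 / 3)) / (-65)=14 / 195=0.07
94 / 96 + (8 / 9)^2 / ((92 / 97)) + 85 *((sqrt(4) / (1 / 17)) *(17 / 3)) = 488209699 / 29808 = 16378.48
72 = 72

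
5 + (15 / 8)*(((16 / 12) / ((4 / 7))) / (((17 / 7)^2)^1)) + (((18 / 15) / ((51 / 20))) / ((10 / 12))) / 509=33791403 / 5884040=5.74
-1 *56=-56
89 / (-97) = -89 / 97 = -0.92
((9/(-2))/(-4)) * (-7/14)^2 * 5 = 45/32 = 1.41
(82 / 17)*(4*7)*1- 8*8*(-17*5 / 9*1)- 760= -3136 / 153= -20.50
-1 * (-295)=295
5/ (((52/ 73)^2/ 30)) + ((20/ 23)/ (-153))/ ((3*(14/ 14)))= 4219341935/ 14273064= 295.62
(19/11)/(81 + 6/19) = 361/16995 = 0.02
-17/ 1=-17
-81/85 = -0.95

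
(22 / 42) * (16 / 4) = 44 / 21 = 2.10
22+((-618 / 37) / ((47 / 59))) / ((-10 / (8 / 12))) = 203444 / 8695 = 23.40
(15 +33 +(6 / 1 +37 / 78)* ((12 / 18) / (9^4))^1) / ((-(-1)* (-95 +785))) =1602047 / 23029110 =0.07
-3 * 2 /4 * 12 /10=-9 /5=-1.80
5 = 5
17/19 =0.89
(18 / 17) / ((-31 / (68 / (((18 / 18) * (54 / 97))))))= -388 / 93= -4.17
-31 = -31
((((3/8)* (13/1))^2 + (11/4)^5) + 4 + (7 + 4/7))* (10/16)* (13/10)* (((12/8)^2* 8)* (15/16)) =2423046015/917504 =2640.91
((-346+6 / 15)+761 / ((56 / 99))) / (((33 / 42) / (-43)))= -12036861 / 220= -54713.00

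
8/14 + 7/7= 11/7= 1.57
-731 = -731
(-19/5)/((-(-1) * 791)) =-19/3955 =-0.00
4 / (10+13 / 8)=32 / 93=0.34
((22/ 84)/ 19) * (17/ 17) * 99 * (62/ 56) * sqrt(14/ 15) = 3751 * sqrt(210)/ 37240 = 1.46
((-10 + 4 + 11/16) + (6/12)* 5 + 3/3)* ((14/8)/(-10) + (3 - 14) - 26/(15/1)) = 44921/1920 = 23.40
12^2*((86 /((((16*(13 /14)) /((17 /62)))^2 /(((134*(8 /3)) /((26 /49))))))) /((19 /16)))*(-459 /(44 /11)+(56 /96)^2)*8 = -263480616746200 /120345069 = -2189376.09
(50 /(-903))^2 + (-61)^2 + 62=3084694747 /815409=3783.00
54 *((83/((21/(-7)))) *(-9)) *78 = 1048788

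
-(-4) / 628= 1 / 157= 0.01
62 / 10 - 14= -39 / 5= -7.80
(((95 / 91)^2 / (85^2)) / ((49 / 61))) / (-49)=-22021 / 5746094809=-0.00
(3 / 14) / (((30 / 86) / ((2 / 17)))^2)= 3698 / 151725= 0.02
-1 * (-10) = 10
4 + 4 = 8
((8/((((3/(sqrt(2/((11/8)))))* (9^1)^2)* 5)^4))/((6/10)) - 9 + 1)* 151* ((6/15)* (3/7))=-382242226743407504/1845816492279375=-207.09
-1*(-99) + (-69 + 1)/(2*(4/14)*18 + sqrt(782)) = 1657269/16567 -1666*sqrt(782)/16567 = 97.22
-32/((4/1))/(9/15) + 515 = 1505/3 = 501.67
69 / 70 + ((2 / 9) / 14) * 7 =691 / 630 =1.10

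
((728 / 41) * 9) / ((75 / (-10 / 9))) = -1456 / 615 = -2.37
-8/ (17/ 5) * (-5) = 200/ 17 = 11.76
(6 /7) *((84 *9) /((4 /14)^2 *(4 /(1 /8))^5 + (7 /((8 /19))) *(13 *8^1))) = 10584 /44767483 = 0.00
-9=-9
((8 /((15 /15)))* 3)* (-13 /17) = -312 /17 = -18.35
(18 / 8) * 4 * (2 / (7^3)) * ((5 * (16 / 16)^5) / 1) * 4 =360 / 343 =1.05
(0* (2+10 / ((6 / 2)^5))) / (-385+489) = 0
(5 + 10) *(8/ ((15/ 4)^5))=8192/ 50625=0.16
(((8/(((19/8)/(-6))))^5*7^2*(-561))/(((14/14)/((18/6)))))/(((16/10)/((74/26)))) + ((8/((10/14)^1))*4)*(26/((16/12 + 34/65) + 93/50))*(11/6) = 115392164832240315490240/233275762889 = 494659896952.72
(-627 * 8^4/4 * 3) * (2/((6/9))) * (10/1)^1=-57784320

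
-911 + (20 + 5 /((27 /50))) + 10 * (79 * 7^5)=358469503 /27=13276648.26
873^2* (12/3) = 3048516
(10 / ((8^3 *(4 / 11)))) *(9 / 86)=495 / 88064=0.01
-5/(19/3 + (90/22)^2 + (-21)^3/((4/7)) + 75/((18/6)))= 1452/4692481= 0.00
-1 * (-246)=246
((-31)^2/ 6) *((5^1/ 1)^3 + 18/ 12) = 243133/ 12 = 20261.08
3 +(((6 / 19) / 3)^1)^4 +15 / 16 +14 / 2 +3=29061839 / 2085136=13.94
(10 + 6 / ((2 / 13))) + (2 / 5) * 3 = 251 / 5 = 50.20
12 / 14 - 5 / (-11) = 101 / 77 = 1.31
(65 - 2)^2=3969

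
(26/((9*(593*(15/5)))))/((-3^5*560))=-13/1089388440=-0.00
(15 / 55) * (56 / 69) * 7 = 392 / 253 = 1.55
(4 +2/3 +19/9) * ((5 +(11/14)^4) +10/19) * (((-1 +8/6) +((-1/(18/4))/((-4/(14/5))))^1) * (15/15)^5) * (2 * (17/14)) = 49185375613/1034638920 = 47.54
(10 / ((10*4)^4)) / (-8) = -0.00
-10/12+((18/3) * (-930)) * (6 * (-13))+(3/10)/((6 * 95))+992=2486517653/5700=436231.17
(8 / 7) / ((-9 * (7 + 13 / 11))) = -44 / 2835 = -0.02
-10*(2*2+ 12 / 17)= -47.06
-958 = -958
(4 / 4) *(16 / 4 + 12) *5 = 80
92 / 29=3.17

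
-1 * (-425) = 425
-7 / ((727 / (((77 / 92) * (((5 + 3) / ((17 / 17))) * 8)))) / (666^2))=-228767.83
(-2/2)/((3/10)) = -10/3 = -3.33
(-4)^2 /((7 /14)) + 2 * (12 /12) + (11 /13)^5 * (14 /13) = 166366220 /4826809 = 34.47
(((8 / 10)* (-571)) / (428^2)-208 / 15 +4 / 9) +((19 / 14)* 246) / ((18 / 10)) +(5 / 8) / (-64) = 317674107217 / 1846494720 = 172.04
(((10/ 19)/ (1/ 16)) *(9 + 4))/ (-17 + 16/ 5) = -10400/ 1311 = -7.93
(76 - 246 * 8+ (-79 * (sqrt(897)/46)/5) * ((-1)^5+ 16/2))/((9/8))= -15136/9 - 2212 * sqrt(897)/1035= -1745.79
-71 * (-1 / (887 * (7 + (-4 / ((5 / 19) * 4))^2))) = 1775 / 475432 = 0.00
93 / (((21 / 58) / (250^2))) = 16053571.43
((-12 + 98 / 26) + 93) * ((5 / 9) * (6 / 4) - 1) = -551 / 39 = -14.13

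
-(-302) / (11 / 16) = 4832 / 11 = 439.27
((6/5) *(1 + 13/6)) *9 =171/5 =34.20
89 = 89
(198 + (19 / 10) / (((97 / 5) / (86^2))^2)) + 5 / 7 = 18201109239 / 65863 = 276348.01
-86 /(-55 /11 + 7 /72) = 6192 /353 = 17.54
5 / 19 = 0.26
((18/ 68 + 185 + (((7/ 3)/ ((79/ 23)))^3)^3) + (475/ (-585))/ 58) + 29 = 3239739550536527967143772104/ 15119080718519141673768693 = 214.28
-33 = -33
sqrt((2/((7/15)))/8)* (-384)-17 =-192* sqrt(105)/7-17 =-298.06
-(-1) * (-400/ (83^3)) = -400/ 571787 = -0.00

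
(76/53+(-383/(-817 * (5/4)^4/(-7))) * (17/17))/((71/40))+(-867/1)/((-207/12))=444694040828/8838816625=50.31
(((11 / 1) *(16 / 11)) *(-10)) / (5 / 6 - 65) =2.49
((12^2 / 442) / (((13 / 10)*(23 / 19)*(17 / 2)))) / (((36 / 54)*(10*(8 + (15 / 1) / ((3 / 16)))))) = 513 / 12356773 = 0.00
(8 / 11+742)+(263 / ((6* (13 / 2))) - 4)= 319807 / 429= 745.47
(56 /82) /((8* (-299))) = -7 /24518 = -0.00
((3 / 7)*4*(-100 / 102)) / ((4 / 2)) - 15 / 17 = -205 / 119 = -1.72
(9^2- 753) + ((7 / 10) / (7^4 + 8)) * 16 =-672.00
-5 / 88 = -0.06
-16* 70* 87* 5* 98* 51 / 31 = -2435025600 / 31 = -78549212.90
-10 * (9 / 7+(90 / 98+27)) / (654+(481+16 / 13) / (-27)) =-1004562 / 2188193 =-0.46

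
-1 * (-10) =10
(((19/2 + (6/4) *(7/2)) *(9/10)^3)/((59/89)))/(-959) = -64881/3836000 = -0.02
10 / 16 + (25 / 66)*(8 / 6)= 895 / 792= 1.13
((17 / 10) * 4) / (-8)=-17 / 20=-0.85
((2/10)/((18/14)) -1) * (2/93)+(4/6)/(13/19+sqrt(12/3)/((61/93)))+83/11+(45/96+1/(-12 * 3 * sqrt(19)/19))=52106539211/6374190240 -sqrt(19)/36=8.05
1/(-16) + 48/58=355/464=0.77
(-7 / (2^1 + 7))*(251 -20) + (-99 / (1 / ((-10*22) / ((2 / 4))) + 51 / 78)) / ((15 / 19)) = -4160717 / 11181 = -372.12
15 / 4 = 3.75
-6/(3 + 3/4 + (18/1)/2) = -8/17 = -0.47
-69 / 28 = -2.46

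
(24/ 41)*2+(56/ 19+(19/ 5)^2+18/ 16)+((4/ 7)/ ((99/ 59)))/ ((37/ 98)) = 11747817901/ 570695400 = 20.59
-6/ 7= -0.86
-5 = -5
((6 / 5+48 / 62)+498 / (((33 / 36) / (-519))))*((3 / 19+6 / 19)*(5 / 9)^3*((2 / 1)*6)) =-5341510600 / 19437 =-274811.47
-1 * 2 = -2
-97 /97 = -1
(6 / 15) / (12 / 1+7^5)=2 / 84095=0.00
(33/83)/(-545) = -33/45235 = -0.00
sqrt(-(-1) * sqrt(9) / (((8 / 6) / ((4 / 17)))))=3 * sqrt(17) / 17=0.73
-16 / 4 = -4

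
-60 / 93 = -20 / 31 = -0.65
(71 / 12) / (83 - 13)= 71 / 840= 0.08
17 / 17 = 1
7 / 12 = 0.58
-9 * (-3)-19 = 8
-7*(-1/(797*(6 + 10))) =7/12752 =0.00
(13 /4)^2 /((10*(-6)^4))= 169 /207360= 0.00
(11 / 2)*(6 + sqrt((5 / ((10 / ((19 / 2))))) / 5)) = 11*sqrt(95) / 20 + 33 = 38.36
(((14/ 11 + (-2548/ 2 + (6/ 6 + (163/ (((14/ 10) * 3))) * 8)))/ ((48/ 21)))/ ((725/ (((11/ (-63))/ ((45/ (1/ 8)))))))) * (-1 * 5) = -222049/ 157852800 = -0.00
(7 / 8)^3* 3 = 1029 / 512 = 2.01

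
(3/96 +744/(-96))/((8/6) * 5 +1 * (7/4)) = -741/808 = -0.92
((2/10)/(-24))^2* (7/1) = 0.00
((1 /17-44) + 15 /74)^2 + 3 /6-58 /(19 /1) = 57446325697 /30068716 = 1910.50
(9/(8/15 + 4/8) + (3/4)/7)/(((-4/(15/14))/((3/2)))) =-344385/97216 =-3.54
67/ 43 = 1.56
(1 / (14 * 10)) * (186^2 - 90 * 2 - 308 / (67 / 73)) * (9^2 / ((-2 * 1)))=-46238607 / 4690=-9858.98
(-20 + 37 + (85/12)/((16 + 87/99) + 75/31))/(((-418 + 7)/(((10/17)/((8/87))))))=-11697585/43274464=-0.27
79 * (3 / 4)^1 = 59.25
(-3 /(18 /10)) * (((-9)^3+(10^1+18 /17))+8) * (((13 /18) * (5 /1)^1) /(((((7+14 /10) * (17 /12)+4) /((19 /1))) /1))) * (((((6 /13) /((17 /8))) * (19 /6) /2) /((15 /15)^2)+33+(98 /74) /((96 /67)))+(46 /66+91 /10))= 44882970334925 /199488608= 224990.14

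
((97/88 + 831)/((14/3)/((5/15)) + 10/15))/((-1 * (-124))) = 219675/480128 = 0.46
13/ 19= 0.68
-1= -1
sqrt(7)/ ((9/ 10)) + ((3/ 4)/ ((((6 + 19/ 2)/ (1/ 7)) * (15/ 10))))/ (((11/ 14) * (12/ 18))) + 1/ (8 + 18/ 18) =368/ 3069 + 10 * sqrt(7)/ 9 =3.06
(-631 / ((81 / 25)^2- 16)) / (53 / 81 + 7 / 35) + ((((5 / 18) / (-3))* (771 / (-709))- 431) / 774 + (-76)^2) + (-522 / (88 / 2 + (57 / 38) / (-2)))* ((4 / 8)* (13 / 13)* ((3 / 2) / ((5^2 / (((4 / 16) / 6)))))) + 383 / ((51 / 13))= 7501970352414844427 / 1248811571662650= 6007.29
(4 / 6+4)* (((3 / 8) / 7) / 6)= 1 / 24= 0.04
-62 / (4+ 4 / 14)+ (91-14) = 938 / 15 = 62.53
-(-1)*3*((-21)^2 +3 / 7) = 9270 / 7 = 1324.29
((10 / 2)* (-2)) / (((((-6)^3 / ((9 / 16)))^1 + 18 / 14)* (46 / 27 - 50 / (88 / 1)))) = 27720 / 1204657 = 0.02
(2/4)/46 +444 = 40849/92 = 444.01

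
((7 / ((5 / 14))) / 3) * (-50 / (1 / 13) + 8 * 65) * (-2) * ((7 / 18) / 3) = 220.20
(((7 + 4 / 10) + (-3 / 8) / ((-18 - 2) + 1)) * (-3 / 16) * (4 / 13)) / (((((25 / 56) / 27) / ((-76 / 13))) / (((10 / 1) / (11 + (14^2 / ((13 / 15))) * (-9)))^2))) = 12789252 / 3462922445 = 0.00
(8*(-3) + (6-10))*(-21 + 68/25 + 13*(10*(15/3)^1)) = -17688.16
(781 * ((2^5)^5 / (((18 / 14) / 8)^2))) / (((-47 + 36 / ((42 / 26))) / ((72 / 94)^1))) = -2301097448308736 / 73179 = -31444778533.58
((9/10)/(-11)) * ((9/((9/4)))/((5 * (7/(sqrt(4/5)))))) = -36 * sqrt(5)/9625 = -0.01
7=7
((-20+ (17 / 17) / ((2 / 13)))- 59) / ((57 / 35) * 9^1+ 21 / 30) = -203 / 43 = -4.72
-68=-68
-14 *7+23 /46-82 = -359 /2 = -179.50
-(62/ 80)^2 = -961/ 1600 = -0.60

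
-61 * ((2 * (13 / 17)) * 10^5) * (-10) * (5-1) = 373176470.59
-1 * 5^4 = -625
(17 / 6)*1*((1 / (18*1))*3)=17 / 36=0.47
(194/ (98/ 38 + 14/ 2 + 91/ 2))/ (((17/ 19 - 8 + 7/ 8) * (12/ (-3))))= 280136/ 1982071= 0.14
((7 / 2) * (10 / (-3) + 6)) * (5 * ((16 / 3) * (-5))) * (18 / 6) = -11200 / 3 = -3733.33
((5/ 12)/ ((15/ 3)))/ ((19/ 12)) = 0.05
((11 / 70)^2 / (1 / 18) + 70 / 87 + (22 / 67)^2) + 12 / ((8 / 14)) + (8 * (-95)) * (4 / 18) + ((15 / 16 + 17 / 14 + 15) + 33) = -2213267933077 / 22963928400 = -96.38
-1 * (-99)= 99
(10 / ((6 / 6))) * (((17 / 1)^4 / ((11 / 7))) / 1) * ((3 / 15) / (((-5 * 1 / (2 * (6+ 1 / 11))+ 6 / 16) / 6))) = -3760449504 / 209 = -17992581.36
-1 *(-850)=850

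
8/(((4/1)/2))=4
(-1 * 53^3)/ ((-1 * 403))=148877/ 403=369.42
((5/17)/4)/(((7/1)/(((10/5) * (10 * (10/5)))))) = 0.42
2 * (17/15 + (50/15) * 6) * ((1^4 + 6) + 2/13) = 19654/65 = 302.37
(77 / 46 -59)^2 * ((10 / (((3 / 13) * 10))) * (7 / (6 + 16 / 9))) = 271196991 / 21160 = 12816.49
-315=-315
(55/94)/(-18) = -55/1692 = -0.03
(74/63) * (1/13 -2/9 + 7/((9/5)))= 10804/2457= 4.40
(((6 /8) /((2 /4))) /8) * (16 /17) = 3 /17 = 0.18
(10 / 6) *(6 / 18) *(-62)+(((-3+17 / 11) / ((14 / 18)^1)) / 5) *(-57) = -45478 / 3465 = -13.12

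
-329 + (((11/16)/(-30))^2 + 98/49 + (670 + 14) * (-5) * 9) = -31107.00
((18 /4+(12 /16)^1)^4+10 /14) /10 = 76.04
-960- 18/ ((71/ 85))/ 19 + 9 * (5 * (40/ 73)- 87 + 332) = 124920375/ 98477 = 1268.52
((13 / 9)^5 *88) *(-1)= -32673784 / 59049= -553.33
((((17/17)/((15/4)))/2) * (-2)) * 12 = -16/5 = -3.20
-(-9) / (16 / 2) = 9 / 8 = 1.12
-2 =-2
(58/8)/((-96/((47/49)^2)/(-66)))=704671/153664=4.59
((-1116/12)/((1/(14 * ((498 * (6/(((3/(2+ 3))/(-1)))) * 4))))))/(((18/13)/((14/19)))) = 262240160/19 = 13802113.68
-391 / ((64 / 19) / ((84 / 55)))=-156009 / 880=-177.28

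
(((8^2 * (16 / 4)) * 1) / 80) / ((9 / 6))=32 / 15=2.13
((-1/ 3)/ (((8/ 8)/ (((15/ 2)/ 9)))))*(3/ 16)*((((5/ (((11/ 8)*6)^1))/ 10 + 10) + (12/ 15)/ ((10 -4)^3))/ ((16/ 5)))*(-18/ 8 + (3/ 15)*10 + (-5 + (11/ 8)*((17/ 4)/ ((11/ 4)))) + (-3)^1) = 7323295/ 7299072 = 1.00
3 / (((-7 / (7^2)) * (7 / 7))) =-21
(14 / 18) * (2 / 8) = 7 / 36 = 0.19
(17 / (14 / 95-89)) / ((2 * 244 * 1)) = -1615 / 4119208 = -0.00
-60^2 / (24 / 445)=-66750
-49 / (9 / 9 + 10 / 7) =-343 / 17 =-20.18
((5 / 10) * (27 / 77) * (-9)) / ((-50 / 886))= 107649 / 3850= 27.96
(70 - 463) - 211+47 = -557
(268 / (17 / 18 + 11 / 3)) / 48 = 1.21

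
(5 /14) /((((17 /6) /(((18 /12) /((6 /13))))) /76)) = 3705 /119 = 31.13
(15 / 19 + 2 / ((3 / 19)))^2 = 181.07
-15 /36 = -5 /12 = -0.42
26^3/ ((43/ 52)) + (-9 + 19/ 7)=6395772/ 301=21248.41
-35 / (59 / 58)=-2030 / 59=-34.41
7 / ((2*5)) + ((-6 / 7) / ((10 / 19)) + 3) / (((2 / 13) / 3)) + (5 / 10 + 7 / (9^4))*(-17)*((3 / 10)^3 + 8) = -150391571 / 3674160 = -40.93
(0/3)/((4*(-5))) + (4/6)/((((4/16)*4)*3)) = 2/9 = 0.22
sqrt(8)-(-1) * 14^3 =2 * sqrt(2)+ 2744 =2746.83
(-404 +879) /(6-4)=475 /2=237.50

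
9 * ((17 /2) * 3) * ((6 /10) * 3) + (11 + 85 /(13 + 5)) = 19297 /45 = 428.82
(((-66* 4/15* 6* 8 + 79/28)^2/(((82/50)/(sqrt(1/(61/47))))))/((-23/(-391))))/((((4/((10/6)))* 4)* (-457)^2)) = 1181073905965* sqrt(2867)/19656373325568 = 3.22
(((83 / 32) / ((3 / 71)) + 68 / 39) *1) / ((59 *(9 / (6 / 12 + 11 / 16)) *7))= 213845 / 10603008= 0.02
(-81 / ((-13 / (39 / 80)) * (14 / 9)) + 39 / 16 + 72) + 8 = 94517 / 1120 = 84.39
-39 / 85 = -0.46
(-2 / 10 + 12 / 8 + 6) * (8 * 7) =2044 / 5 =408.80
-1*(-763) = 763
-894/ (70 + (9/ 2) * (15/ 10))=-3576/ 307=-11.65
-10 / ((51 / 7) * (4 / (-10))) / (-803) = -175 / 40953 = -0.00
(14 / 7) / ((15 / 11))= 1.47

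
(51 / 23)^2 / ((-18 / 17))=-4913 / 1058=-4.64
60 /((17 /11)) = 660 /17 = 38.82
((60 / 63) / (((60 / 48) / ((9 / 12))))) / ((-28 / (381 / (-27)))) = 127 / 441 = 0.29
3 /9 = 1 /3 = 0.33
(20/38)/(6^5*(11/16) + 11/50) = 500/5078909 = 0.00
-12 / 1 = -12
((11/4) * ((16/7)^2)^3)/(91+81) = 11534336/5058907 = 2.28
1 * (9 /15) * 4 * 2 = 24 /5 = 4.80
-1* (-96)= 96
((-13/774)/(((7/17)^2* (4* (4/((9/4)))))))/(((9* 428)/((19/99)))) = -71383/102848030208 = -0.00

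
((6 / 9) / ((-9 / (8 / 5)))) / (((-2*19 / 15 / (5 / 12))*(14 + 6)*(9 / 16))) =8 / 4617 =0.00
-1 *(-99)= 99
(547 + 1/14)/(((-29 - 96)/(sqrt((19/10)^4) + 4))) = -5828499/175000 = -33.31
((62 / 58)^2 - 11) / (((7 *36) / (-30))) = 20725 / 17661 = 1.17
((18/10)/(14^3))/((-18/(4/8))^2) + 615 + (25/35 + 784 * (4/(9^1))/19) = 23801048339/37537920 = 634.05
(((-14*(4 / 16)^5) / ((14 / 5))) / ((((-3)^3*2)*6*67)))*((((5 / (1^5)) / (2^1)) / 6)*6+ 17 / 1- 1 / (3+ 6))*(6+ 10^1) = 1745 / 25007616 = 0.00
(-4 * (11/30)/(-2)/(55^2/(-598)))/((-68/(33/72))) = 299/306000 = 0.00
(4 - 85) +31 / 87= -7016 / 87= -80.64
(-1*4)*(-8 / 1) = 32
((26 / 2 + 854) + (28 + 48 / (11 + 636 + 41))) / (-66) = -19244 / 1419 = -13.56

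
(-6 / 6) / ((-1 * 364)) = 1 / 364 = 0.00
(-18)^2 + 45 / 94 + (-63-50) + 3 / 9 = 211.81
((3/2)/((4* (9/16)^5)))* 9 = 59.93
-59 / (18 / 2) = -59 / 9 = -6.56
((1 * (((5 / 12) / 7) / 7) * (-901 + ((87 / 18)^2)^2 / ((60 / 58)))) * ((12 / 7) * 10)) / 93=-72598655 / 124023312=-0.59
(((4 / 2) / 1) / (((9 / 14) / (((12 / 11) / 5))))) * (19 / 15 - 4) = -4592 / 2475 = -1.86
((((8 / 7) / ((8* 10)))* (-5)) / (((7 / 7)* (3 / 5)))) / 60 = -1 / 504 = -0.00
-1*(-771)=771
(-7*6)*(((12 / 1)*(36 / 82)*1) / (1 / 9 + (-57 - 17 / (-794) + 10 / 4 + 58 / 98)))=794149272 / 193004999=4.11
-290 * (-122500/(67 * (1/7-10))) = -248675000/4623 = -53790.83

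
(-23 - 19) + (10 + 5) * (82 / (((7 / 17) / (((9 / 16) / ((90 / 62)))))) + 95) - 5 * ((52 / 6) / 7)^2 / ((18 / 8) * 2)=80612443 / 31752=2538.81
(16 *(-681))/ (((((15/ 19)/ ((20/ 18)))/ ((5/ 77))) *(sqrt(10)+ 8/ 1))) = -2760320/ 18711+ 345040 *sqrt(10)/ 18711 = -89.21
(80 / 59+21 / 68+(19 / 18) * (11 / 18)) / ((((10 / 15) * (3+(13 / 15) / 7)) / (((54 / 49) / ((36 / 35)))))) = 9382825 / 7895616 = 1.19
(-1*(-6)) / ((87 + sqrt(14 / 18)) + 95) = 1404 / 42587 - 18*sqrt(7) / 298109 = 0.03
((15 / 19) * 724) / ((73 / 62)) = 673320 / 1387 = 485.45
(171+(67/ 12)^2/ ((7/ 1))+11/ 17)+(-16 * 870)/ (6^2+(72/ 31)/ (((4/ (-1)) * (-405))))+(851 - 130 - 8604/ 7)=-309255402769/ 430302096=-718.69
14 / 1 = 14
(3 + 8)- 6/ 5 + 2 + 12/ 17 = 1063/ 85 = 12.51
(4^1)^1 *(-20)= -80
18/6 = 3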